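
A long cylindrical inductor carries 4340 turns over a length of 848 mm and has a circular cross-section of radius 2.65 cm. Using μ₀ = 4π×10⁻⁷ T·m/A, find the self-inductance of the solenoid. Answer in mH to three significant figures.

A = πr² = π(2.650×10^-2 m)² = 2.206×10^-3 m².
For a long solenoid, L = μ₀N²A/ℓ.
L = (4π×10⁻⁷)(4340)²(2.206×10^-3)/(0.848 m) = 6.158×10^-2 H.

L ≈ 61.6 mH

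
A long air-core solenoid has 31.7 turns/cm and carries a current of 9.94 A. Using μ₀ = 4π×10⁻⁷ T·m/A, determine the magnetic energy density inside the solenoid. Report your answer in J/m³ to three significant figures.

B = μ₀nI = (4π×10⁻⁷)(3.170×10^3)(9.94) = 3.960×10^-2 T.
u = B²/(2μ₀) = (3.960×10^-2)²/(2×4π×10⁻⁷) = 623.8 J/m³.

u ≈ 624 J/m³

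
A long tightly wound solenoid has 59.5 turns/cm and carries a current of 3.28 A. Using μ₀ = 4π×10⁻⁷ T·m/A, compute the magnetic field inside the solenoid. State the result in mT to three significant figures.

B ≈ 24.5 mT

Inside a long solenoid, B = μ₀nI.
B = (4π×10⁻⁷)(5.950×10^3 m⁻¹)(3.28 A) = 2.452×10^-2 T.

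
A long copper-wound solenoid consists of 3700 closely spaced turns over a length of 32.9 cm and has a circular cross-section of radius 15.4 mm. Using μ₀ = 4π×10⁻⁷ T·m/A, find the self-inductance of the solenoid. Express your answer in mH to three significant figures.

L ≈ 39.0 mH

A = πr² = π(1.540×10^-2 m)² = 7.451×10^-4 m².
For a long solenoid, L = μ₀N²A/ℓ.
L = (4π×10⁻⁷)(3700)²(7.451×10^-4)/(0.329 m) = 3.896×10^-2 H.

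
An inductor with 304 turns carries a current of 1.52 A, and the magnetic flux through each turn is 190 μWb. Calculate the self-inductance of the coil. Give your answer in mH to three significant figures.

Self-inductance is defined by L = NΦ_B/I (flux linkage over current).
L = (304)(1.900×10^-4 Wb)/(1.52 A) = 3.800×10^-2 H.

L ≈ 38.0 mH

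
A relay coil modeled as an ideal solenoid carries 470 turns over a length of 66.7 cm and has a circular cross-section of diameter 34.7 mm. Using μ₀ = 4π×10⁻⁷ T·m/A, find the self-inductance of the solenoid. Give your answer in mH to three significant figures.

L ≈ 0.394 mH

A = π(d/2)² = π(1.735×10^-2 m)² = 9.457×10^-4 m².
For a long solenoid, L = μ₀N²A/ℓ.
L = (4π×10⁻⁷)(470)²(9.457×10^-4)/(0.667 m) = 3.936×10^-4 H.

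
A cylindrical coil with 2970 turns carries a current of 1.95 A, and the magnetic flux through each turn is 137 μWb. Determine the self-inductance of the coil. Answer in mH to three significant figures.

L ≈ 209 mH

Self-inductance is defined by L = NΦ_B/I (flux linkage over current).
L = (2970)(1.370×10^-4 Wb)/(1.95 A) = 0.2087 H.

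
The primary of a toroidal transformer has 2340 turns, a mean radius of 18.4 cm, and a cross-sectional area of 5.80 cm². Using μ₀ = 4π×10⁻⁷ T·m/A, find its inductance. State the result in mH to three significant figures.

L ≈ 3.45 mH

For a thin toroid, L = μ₀N²A/(2πR).
L = (4π×10⁻⁷)(2340)²(5.800×10^-4) / (2π×0.184 m) = 3.452×10^-3 H.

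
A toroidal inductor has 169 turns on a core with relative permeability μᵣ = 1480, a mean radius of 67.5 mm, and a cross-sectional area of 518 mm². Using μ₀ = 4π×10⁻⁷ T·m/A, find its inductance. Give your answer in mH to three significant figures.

For a thin toroid, L = μ₀μᵣN²A/(2πR).
L = (4π×10⁻⁷)(1480)(169)²(5.180×10^-4) / (2π×6.750×10^-2 m) = 6.488×10^-2 H.

L ≈ 64.9 mH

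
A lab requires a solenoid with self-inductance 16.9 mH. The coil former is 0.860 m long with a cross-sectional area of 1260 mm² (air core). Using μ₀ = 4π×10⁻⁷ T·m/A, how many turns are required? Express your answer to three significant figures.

N ≈ 3030 turns

A = 1260 mm² = 1.260×10^-3 m².
From L = μ₀N²A/ℓ, N = √(Lℓ / (μ₀A)).
N = √[(1.690×10^-2)(0.86) / ((4π×10⁻⁷)×1.260×10^-3)] = √(9.179×10^6) ≈ 3029.7.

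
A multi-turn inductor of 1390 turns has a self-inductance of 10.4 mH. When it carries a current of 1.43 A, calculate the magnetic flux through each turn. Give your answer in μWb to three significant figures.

From L = NΦ_B/I, the flux per turn is Φ_B = LI/N.
Φ_B = (1.040×10^-2 H)(1.43 A)/1390 = 1.070×10^-5 Wb.

Φ_B ≈ 10.7 μWb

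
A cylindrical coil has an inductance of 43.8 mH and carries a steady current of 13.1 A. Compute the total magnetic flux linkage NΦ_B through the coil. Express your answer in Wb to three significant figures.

From L = NΦ_B/I, the flux linkage is NΦ_B = LI.
NΦ_B = (4.380×10^-2 H)(13.1 A) = 0.5738 Wb.

NΦ_B ≈ 0.574 Wb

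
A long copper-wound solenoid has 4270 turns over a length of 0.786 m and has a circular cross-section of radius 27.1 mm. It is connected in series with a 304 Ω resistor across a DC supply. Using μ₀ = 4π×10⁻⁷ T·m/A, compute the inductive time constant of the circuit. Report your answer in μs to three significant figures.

τ ≈ 221 μs

A = πr² = π(2.710×10^-2 m)² = 2.307×10^-3 m².
L = μ₀N²A/ℓ = (4π×10⁻⁷)(4270)²(2.307×10^-3)/(0.786) = 6.726×10^-2 H.
τ = L/R = (6.726×10^-2)/(304) = 2.212×10^-4 s.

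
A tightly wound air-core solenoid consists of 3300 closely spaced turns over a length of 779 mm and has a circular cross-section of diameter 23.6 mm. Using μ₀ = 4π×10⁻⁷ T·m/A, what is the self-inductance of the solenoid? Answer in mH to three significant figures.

L ≈ 7.68 mH

A = π(d/2)² = π(1.180×10^-2 m)² = 4.374×10^-4 m².
For a long solenoid, L = μ₀N²A/ℓ.
L = (4π×10⁻⁷)(3300)²(4.374×10^-4)/(0.779 m) = 7.684×10^-3 H.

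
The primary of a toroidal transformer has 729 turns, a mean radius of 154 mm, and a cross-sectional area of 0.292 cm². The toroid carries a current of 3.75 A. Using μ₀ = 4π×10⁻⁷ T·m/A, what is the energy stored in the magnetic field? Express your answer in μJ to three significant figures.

U ≈ 142 μJ

L = μ₀N²A/(2πR) = (4π×10⁻⁷)(729)²(2.920×10^-5)/(2π×0.154) = 2.015×10^-5 H.
U = ½LI² = ½(2.015×10^-5)(3.75)² = 1.417×10^-4 J.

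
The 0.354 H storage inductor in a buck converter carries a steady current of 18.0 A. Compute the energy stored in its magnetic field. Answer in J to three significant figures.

Stored magnetic energy: U = ½LI².
U = ½(0.354 H)(18.0 A)² = 57.348 J.

U ≈ 57.3 J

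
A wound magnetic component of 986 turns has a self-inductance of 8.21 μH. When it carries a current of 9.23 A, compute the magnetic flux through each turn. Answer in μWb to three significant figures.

Φ_B ≈ 0.0769 μWb

From L = NΦ_B/I, the flux per turn is Φ_B = LI/N.
Φ_B = (8.210×10^-6 H)(9.23 A)/986 = 7.685×10^-8 Wb.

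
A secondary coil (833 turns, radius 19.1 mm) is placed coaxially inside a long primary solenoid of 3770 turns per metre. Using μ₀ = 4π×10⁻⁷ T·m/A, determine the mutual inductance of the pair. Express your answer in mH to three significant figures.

The outer solenoid produces a uniform field B₁ = μ₀n₁I₁ across the inner coil,
so the flux linkage is N₂Φ = N₂B₁A₂ = μ₀n₁N₂A₂·I₁, giving M = μ₀n₁N₂A₂.
A₂ = πr² = π(1.910×10^-2 m)² = 1.146×10^-3 m².
M = (4π×10⁻⁷)(3770)(833)(1.146×10^-3) = 4.523×10^-3 H.

M ≈ 4.52 mH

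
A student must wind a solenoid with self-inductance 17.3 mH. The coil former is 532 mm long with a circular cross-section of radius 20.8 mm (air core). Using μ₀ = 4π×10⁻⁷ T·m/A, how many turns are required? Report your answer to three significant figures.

A = πr² = π(2.080×10^-2 m)² = 1.359×10^-3 m².
From L = μ₀N²A/ℓ, N = √(Lℓ / (μ₀A)).
N = √[(1.730×10^-2)(0.532) / ((4π×10⁻⁷)×1.359×10^-3)] = √(5.389×10^6) ≈ 2321.3.

N ≈ 2320 turns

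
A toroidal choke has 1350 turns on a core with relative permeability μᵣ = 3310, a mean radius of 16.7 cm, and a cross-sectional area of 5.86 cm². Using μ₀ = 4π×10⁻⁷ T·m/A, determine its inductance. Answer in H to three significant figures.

For a thin toroid, L = μ₀μᵣN²A/(2πR).
L = (4π×10⁻⁷)(3310)(1350)²(5.860×10^-4) / (2π×0.167 m) = 4.234 H.

L ≈ 4.23 H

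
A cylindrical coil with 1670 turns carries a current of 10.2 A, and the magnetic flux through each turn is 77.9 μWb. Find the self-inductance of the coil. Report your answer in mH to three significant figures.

L ≈ 12.8 mH

Self-inductance is defined by L = NΦ_B/I (flux linkage over current).
L = (1670)(7.790×10^-5 Wb)/(10.2 A) = 1.275×10^-2 H.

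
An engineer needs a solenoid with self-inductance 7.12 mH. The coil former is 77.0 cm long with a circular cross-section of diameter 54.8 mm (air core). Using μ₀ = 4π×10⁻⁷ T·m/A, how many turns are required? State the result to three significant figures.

N ≈ 1360 turns

A = π(d/2)² = π(2.740×10^-2 m)² = 2.359×10^-3 m².
From L = μ₀N²A/ℓ, N = √(Lℓ / (μ₀A)).
N = √[(7.120×10^-3)(0.77) / ((4π×10⁻⁷)×2.359×10^-3)] = √(1.850×10^6) ≈ 1360.1.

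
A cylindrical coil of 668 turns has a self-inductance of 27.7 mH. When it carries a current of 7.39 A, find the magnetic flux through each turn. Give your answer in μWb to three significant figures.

Φ_B ≈ 306 μWb

From L = NΦ_B/I, the flux per turn is Φ_B = LI/N.
Φ_B = (2.770×10^-2 H)(7.39 A)/668 = 3.064×10^-4 Wb.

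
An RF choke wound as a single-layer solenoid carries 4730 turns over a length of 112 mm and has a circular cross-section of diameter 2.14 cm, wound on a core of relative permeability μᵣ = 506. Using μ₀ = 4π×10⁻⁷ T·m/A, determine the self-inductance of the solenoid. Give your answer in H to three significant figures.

L ≈ 45.7 H

A = π(d/2)² = π(1.070×10^-2 m)² = 3.597×10^-4 m².
For a long solenoid, L = μ₀μᵣN²A/ℓ.
L = (4π×10⁻⁷)(506)(4730)²(3.597×10^-4)/(0.112 m) = 45.69 H.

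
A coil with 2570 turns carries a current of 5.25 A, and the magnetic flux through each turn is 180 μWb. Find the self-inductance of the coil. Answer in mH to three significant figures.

Self-inductance is defined by L = NΦ_B/I (flux linkage over current).
L = (2570)(1.800×10^-4 Wb)/(5.25 A) = 8.811×10^-2 H.

L ≈ 88.1 mH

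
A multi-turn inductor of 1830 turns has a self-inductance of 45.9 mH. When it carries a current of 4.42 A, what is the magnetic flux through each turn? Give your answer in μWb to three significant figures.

Φ_B ≈ 111 μWb

From L = NΦ_B/I, the flux per turn is Φ_B = LI/N.
Φ_B = (4.590×10^-2 H)(4.42 A)/1830 = 1.109×10^-4 Wb.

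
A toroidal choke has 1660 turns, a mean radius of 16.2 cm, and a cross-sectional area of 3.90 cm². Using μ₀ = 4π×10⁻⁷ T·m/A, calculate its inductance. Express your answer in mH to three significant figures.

L ≈ 1.33 mH

For a thin toroid, L = μ₀N²A/(2πR).
L = (4π×10⁻⁷)(1660)²(3.900×10^-4) / (2π×0.162 m) = 1.327×10^-3 H.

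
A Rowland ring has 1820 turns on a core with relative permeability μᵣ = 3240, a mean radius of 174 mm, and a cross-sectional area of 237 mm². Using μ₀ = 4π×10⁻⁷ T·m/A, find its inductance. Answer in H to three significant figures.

L ≈ 2.92 H

For a thin toroid, L = μ₀μᵣN²A/(2πR).
L = (4π×10⁻⁷)(3240)(1820)²(2.370×10^-4) / (2π×0.174 m) = 2.924 H.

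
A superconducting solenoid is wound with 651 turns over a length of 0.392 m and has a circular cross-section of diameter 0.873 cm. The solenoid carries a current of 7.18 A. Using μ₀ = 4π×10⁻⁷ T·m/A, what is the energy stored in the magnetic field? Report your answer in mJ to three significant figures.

A = π(d/2)² = π(4.365×10^-3 m)² = 5.986×10^-5 m².
L = μ₀N²A/ℓ = (4π×10⁻⁷)(651)²(5.986×10^-5)/(0.392) = 8.132×10^-5 H.
U = ½LI² = ½(8.132×10^-5)(7.18)² = 2.096×10^-3 J.

U ≈ 2.10 mJ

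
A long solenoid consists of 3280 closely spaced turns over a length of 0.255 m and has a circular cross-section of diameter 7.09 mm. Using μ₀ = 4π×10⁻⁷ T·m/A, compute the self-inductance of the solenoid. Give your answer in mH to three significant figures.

A = π(d/2)² = π(3.545×10^-3 m)² = 3.948×10^-5 m².
For a long solenoid, L = μ₀N²A/ℓ.
L = (4π×10⁻⁷)(3280)²(3.948×10^-5)/(0.255 m) = 2.093×10^-3 H.

L ≈ 2.09 mH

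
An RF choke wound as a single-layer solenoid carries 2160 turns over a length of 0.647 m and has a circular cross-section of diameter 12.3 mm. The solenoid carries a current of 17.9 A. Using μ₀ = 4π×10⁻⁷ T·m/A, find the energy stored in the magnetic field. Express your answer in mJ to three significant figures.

U ≈ 173 mJ

A = π(d/2)² = π(6.150×10^-3 m)² = 1.188×10^-4 m².
L = μ₀N²A/ℓ = (4π×10⁻⁷)(2160)²(1.188×10^-4)/(0.647) = 1.077×10^-3 H.
U = ½LI² = ½(1.077×10^-3)(17.9)² = 0.1725 J.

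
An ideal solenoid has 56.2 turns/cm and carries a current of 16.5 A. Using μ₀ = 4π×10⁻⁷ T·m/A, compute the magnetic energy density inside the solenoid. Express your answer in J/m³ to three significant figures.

u ≈ 5400 J/m³

B = μ₀nI = (4π×10⁻⁷)(5.620×10^3)(16.5) = 0.1165 T.
u = B²/(2μ₀) = (0.1165)²/(2×4π×10⁻⁷) = 5.403×10^3 J/m³.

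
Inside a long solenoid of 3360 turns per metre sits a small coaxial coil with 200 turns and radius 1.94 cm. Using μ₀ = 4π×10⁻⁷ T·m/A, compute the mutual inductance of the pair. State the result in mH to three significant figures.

The outer solenoid produces a uniform field B₁ = μ₀n₁I₁ across the inner coil,
so the flux linkage is N₂Φ = N₂B₁A₂ = μ₀n₁N₂A₂·I₁, giving M = μ₀n₁N₂A₂.
A₂ = πr² = π(1.940×10^-2 m)² = 1.182×10^-3 m².
M = (4π×10⁻⁷)(3360)(200)(1.182×10^-3) = 9.9846×10^-4 H.

M ≈ 0.998 mH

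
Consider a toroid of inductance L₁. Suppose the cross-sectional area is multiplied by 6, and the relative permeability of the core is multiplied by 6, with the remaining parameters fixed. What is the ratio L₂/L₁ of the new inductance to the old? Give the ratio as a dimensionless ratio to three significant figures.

L₂/L₁ = 36.0

For a toroid, L ∝ μᵣN²A/R.
L₂/L₁ = (6) × (6) = 36.0.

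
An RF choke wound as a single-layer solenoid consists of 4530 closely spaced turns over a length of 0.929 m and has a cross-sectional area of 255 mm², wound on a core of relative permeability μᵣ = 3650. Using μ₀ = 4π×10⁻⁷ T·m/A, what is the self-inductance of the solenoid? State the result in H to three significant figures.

L ≈ 25.8 H

A = 255 mm² = 2.550×10^-4 m².
For a long solenoid, L = μ₀μᵣN²A/ℓ.
L = (4π×10⁻⁷)(3650)(4530)²(2.550×10^-4)/(0.929 m) = 25.84 H.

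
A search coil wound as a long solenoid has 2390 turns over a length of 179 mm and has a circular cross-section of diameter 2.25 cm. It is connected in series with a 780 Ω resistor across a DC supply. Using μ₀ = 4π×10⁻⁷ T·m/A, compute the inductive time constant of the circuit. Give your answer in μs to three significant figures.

τ ≈ 20.4 μs

A = π(d/2)² = π(1.125×10^-2 m)² = 3.976×10^-4 m².
L = μ₀N²A/ℓ = (4π×10⁻⁷)(2390)²(3.976×10^-4)/(0.179) = 1.594×10^-2 H.
τ = L/R = (1.594×10^-2)/(780) = 2.044×10^-5 s.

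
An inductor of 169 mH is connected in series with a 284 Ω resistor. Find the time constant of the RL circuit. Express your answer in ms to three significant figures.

τ ≈ 0.595 ms

τ = L/R = (0.169 H)/(284 Ω) = 5.951×10^-4 s.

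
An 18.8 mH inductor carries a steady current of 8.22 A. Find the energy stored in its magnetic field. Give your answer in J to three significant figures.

U ≈ 0.635 J

Stored magnetic energy: U = ½LI².
U = ½(1.880×10^-2 H)(8.22 A)² = 0.6351 J.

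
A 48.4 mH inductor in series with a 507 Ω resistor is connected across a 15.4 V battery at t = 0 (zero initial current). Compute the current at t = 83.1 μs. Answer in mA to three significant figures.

I ≈ 17.7 mA

τ = L/R = 4.840×10^-2/507 = 9.546×10^-5 s; final current I_∞ = ε/R = 15.4/507 = 3.037×10^-2 A.
I(t) = I_∞(1 − e^(−t/τ)) with t/τ = 0.870.
I = (3.037×10^-2)(1 − e^(−0.870)) = 1.766×10^-2 A.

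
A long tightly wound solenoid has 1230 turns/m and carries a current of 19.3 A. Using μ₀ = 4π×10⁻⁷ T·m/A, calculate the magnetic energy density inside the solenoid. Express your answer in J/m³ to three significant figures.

u ≈ 354 J/m³

B = μ₀nI = (4π×10⁻⁷)(1.230×10^3)(19.3) = 2.983×10^-2 T.
u = B²/(2μ₀) = (2.983×10^-2)²/(2×4π×10⁻⁷) = 354.1 J/m³.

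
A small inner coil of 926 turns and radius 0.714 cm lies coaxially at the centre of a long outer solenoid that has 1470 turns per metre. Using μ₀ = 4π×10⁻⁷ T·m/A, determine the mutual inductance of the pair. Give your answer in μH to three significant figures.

The outer solenoid produces a uniform field B₁ = μ₀n₁I₁ across the inner coil,
so the flux linkage is N₂Φ = N₂B₁A₂ = μ₀n₁N₂A₂·I₁, giving M = μ₀n₁N₂A₂.
A₂ = πr² = π(7.140×10^-3 m)² = 1.602×10^-4 m².
M = (4π×10⁻⁷)(1470)(926)(1.602×10^-4) = 2.740×10^-4 H.

M ≈ 274 μH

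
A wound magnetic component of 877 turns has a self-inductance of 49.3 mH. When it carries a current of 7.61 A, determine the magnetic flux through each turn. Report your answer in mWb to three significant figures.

Φ_B ≈ 0.428 mWb

From L = NΦ_B/I, the flux per turn is Φ_B = LI/N.
Φ_B = (4.930×10^-2 H)(7.61 A)/877 = 4.278×10^-4 Wb.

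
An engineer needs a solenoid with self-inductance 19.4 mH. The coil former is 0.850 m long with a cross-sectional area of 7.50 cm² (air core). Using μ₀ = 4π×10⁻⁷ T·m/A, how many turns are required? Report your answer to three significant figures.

N ≈ 4180 turns

A = 7.50 cm² = 7.500×10^-4 m².
From L = μ₀N²A/ℓ, N = √(Lℓ / (μ₀A)).
N = √[(1.940×10^-2)(0.85) / ((4π×10⁻⁷)×7.500×10^-4)] = √(1.750×10^7) ≈ 4182.9.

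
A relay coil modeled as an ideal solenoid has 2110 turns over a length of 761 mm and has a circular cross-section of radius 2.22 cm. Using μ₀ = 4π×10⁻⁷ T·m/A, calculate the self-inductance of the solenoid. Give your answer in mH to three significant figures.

L ≈ 11.4 mH

A = πr² = π(2.220×10^-2 m)² = 1.548×10^-3 m².
For a long solenoid, L = μ₀N²A/ℓ.
L = (4π×10⁻⁷)(2110)²(1.548×10^-3)/(0.761 m) = 1.138×10^-2 H.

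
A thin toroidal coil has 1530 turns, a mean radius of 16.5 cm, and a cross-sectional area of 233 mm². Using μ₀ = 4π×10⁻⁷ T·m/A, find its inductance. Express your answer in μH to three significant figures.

L ≈ 661 μH

For a thin toroid, L = μ₀N²A/(2πR).
L = (4π×10⁻⁷)(1530)²(2.330×10^-4) / (2π×0.165 m) = 6.611×10^-4 H.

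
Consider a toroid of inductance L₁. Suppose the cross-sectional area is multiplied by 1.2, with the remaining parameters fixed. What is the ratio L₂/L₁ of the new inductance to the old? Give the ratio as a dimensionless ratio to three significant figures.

For a toroid, L ∝ μᵣN²A/R.
L₂/L₁ = (1.2) = 1.20.

L₂/L₁ = 1.20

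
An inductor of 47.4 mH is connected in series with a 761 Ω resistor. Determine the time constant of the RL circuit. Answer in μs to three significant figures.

τ = L/R = (4.740×10^-2 H)/(761 Ω) = 6.229×10^-5 s.

τ ≈ 62.3 μs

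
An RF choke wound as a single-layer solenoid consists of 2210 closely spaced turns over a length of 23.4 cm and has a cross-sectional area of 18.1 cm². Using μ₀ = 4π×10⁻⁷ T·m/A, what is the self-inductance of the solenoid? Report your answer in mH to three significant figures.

A = 18.1 cm² = 1.810×10^-3 m².
For a long solenoid, L = μ₀N²A/ℓ.
L = (4π×10⁻⁷)(2210)²(1.810×10^-3)/(0.234 m) = 4.747×10^-2 H.

L ≈ 47.5 mH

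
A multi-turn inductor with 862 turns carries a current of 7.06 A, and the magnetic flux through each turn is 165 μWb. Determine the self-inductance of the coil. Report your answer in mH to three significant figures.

L ≈ 20.1 mH

Self-inductance is defined by L = NΦ_B/I (flux linkage over current).
L = (862)(1.650×10^-4 Wb)/(7.06 A) = 2.0146×10^-2 H.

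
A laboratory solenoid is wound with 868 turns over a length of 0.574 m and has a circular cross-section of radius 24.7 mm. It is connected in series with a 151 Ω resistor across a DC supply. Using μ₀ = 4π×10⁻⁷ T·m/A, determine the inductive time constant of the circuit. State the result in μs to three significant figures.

A = πr² = π(2.470×10^-2 m)² = 1.917×10^-3 m².
L = μ₀N²A/ℓ = (4π×10⁻⁷)(868)²(1.917×10^-3)/(0.574) = 3.161×10^-3 H.
τ = L/R = (3.161×10^-3)/(151) = 2.094×10^-5 s.

τ ≈ 20.9 μs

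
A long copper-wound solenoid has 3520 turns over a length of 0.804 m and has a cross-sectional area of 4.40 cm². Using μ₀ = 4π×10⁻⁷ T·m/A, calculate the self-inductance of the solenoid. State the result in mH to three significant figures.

L ≈ 8.52 mH

A = 4.40 cm² = 4.400×10^-4 m².
For a long solenoid, L = μ₀N²A/ℓ.
L = (4π×10⁻⁷)(3520)²(4.400×10^-4)/(0.804 m) = 8.521×10^-3 H.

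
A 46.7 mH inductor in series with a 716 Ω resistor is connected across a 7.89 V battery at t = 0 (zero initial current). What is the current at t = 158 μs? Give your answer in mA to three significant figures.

I ≈ 10.0 mA

τ = L/R = 4.670×10^-2/716 = 6.522×10^-5 s; final current I_∞ = ε/R = 7.89/716 = 1.102×10^-2 A.
I(t) = I_∞(1 − e^(−t/τ)) with t/τ = 2.422.
I = (1.102×10^-2)(1 − e^(−2.422)) = 1.004×10^-2 A.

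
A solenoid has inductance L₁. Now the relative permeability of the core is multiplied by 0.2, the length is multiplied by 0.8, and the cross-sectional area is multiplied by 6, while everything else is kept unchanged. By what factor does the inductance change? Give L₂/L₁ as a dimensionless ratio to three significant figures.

For a solenoid, L ∝ μᵣN²A/ℓ.
L₂/L₁ = (0.2) × (0.8)^-1 × (6) = 1.50.

L₂/L₁ = 1.50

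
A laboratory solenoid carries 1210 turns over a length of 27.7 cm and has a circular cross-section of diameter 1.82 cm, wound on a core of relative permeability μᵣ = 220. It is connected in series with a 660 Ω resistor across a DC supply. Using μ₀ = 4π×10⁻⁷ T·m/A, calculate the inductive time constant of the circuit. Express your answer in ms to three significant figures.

τ ≈ 0.576 ms

A = π(d/2)² = π(9.100×10^-3 m)² = 2.602×10^-4 m².
L = μ₀μᵣN²A/ℓ = (4π×10⁻⁷)(220)(1210)²(2.602×10^-4)/(0.277) = 0.3802 H.
τ = L/R = (0.3802)/(660) = 5.760×10^-4 s.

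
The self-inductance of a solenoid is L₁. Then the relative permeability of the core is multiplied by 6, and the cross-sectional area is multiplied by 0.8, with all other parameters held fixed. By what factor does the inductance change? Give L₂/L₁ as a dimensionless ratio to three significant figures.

For a solenoid, L ∝ μᵣN²A/ℓ.
L₂/L₁ = (6) × (0.8) = 4.80.

L₂/L₁ = 4.80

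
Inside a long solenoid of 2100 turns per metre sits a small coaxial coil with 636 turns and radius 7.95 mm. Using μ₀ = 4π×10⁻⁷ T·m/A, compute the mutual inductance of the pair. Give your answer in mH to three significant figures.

The outer solenoid produces a uniform field B₁ = μ₀n₁I₁ across the inner coil,
so the flux linkage is N₂Φ = N₂B₁A₂ = μ₀n₁N₂A₂·I₁, giving M = μ₀n₁N₂A₂.
A₂ = πr² = π(7.950×10^-3 m)² = 1.986×10^-4 m².
M = (4π×10⁻⁷)(2100)(636)(1.986×10^-4) = 3.333×10^-4 H.

M ≈ 0.333 mH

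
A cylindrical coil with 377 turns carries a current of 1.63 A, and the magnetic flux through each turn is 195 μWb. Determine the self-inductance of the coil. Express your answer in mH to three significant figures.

Self-inductance is defined by L = NΦ_B/I (flux linkage over current).
L = (377)(1.950×10^-4 Wb)/(1.63 A) = 4.510×10^-2 H.

L ≈ 45.1 mH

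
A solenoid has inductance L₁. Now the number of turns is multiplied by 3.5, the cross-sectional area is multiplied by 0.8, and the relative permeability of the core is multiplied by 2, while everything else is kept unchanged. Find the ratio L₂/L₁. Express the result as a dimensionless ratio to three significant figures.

L₂/L₁ = 19.6

For a solenoid, L ∝ μᵣN²A/ℓ.
L₂/L₁ = (3.5)^2 × (0.8) × (2) = 19.6.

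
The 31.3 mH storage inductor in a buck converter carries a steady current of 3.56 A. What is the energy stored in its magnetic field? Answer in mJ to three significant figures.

Stored magnetic energy: U = ½LI².
U = ½(3.130×10^-2 H)(3.56 A)² = 0.1983 J.

U ≈ 198 mJ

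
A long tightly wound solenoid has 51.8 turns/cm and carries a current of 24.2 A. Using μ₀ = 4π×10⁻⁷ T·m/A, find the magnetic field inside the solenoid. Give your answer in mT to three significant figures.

Inside a long solenoid, B = μ₀nI.
B = (4π×10⁻⁷)(5.180×10^3 m⁻¹)(24.2 A) = 0.1575 T.

B ≈ 158 mT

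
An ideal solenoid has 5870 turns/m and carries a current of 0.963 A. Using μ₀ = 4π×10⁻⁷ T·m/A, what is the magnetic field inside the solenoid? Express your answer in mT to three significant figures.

B ≈ 7.10 mT

Inside a long solenoid, B = μ₀nI.
B = (4π×10⁻⁷)(5.870×10^3 m⁻¹)(0.963 A) = 7.104×10^-3 T.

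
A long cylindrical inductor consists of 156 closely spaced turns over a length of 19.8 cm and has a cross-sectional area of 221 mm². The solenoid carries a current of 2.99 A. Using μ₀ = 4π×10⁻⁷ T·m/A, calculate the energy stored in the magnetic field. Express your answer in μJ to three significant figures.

U ≈ 153 μJ

A = 221 mm² = 2.210×10^-4 m².
L = μ₀N²A/ℓ = (4π×10⁻⁷)(156)²(2.210×10^-4)/(0.198) = 3.413×10^-5 H.
U = ½LI² = ½(3.413×10^-5)(2.99)² = 1.526×10^-4 J.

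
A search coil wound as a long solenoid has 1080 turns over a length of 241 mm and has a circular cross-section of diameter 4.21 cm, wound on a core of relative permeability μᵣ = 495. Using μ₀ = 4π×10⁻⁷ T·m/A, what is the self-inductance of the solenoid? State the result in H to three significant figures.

A = π(d/2)² = π(2.105×10^-2 m)² = 1.392×10^-3 m².
For a long solenoid, L = μ₀μᵣN²A/ℓ.
L = (4π×10⁻⁷)(495)(1080)²(1.392×10^-3)/(0.241 m) = 4.191 H.

L ≈ 4.19 H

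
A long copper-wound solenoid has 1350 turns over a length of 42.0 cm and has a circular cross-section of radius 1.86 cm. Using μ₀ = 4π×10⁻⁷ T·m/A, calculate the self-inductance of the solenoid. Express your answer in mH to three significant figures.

A = πr² = π(1.860×10^-2 m)² = 1.087×10^-3 m².
For a long solenoid, L = μ₀N²A/ℓ.
L = (4π×10⁻⁷)(1350)²(1.087×10^-3)/(0.42 m) = 5.927×10^-3 H.

L ≈ 5.93 mH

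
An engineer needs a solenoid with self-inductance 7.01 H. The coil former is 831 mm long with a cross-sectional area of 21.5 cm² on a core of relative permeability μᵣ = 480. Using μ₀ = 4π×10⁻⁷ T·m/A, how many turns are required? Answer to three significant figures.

A = 21.5 cm² = 2.150×10^-3 m².
From L = μ₀μᵣN²A/ℓ, N = √(Lℓ / (μ₀μᵣA)).
N = √[(7.01)(0.831) / ((4π×10⁻⁷)(480)×2.150×10^-3)] = √(4.492×10^6) ≈ 2119.4.

N ≈ 2120 turns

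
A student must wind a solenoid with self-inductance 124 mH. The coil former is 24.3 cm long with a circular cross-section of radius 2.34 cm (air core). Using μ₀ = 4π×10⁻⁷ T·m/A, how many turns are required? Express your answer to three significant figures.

A = πr² = π(2.340×10^-2 m)² = 1.720×10^-3 m².
From L = μ₀N²A/ℓ, N = √(Lℓ / (μ₀A)).
N = √[(0.124)(0.243) / ((4π×10⁻⁷)×1.720×10^-3)] = √(1.394×10^7) ≈ 3733.5.

N ≈ 3730 turns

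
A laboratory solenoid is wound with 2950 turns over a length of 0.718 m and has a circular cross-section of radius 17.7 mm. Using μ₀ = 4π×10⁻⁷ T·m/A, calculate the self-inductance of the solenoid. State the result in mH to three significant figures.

A = πr² = π(1.770×10^-2 m)² = 9.842×10^-4 m².
For a long solenoid, L = μ₀N²A/ℓ.
L = (4π×10⁻⁷)(2950)²(9.842×10^-4)/(0.718 m) = 1.499×10^-2 H.

L ≈ 15.0 mH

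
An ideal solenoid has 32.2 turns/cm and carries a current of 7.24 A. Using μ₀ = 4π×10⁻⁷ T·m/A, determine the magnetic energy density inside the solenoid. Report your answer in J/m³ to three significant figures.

B = μ₀nI = (4π×10⁻⁷)(3.220×10^3)(7.24) = 2.930×10^-2 T.
u = B²/(2μ₀) = (2.930×10^-2)²/(2×4π×10⁻⁷) = 341.48 J/m³.

u ≈ 341 J/m³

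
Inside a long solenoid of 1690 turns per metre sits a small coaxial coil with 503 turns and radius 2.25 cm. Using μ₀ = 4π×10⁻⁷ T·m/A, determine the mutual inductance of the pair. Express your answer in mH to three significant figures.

The outer solenoid produces a uniform field B₁ = μ₀n₁I₁ across the inner coil,
so the flux linkage is N₂Φ = N₂B₁A₂ = μ₀n₁N₂A₂·I₁, giving M = μ₀n₁N₂A₂.
A₂ = πr² = π(2.250×10^-2 m)² = 1.590×10^-3 m².
M = (4π×10⁻⁷)(1690)(503)(1.590×10^-3) = 1.699×10^-3 H.

M ≈ 1.70 mH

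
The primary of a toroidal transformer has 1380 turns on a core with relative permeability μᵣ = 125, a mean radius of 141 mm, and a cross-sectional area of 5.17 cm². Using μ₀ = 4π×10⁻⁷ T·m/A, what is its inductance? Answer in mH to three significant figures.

For a thin toroid, L = μ₀μᵣN²A/(2πR).
L = (4π×10⁻⁷)(125)(1380)²(5.170×10^-4) / (2π×0.141 m) = 0.1746 H.

L ≈ 175 mH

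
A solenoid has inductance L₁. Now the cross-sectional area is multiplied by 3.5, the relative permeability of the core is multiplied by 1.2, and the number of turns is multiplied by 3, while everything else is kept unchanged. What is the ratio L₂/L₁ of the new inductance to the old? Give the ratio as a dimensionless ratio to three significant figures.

L₂/L₁ = 37.8

For a solenoid, L ∝ μᵣN²A/ℓ.
L₂/L₁ = (3.5) × (1.2) × (3)^2 = 37.8.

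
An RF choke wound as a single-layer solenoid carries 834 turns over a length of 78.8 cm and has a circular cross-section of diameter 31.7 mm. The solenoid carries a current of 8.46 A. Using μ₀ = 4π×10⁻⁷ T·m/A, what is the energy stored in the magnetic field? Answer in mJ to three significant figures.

U ≈ 31.3 mJ

A = π(d/2)² = π(1.585×10^-2 m)² = 7.892×10^-4 m².
L = μ₀N²A/ℓ = (4π×10⁻⁷)(834)²(7.892×10^-4)/(0.788) = 8.754×10^-4 H.
U = ½LI² = ½(8.754×10^-4)(8.46)² = 3.133×10^-2 J.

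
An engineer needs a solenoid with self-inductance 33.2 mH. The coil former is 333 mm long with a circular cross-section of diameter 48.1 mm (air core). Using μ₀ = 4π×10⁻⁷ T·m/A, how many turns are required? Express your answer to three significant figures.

A = π(d/2)² = π(2.405×10^-2 m)² = 1.817×10^-3 m².
From L = μ₀N²A/ℓ, N = √(Lℓ / (μ₀A)).
N = √[(3.320×10^-2)(0.333) / ((4π×10⁻⁷)×1.817×10^-3)] = √(4.842×10^6) ≈ 2200.4.

N ≈ 2200 turns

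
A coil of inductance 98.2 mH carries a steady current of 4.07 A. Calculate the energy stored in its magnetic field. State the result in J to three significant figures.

Stored magnetic energy: U = ½LI².
U = ½(9.820×10^-2 H)(4.07 A)² = 0.8133 J.

U ≈ 0.813 J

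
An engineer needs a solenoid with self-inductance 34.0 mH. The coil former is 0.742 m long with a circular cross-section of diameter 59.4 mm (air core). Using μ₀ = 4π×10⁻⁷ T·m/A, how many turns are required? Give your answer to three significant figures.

A = π(d/2)² = π(2.970×10^-2 m)² = 2.771×10^-3 m².
From L = μ₀N²A/ℓ, N = √(Lℓ / (μ₀A)).
N = √[(3.400×10^-2)(0.742) / ((4π×10⁻⁷)×2.771×10^-3)] = √(7.2445×10^6) ≈ 2691.6.

N ≈ 2690 turns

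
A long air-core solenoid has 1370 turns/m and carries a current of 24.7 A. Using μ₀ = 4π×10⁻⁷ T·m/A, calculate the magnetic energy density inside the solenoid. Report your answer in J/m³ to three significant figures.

B = μ₀nI = (4π×10⁻⁷)(1.370×10^3)(24.7) = 4.252×10^-2 T.
u = B²/(2μ₀) = (4.252×10^-2)²/(2×4π×10⁻⁷) = 719.47 J/m³.

u ≈ 719 J/m³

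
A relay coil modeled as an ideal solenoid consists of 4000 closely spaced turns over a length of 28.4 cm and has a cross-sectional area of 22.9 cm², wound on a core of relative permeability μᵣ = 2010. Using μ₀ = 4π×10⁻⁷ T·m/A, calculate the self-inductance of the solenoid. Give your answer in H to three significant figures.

L ≈ 326 H

A = 22.9 cm² = 2.290×10^-3 m².
For a long solenoid, L = μ₀μᵣN²A/ℓ.
L = (4π×10⁻⁷)(2010)(4000)²(2.290×10^-3)/(0.284 m) = 325.9 H.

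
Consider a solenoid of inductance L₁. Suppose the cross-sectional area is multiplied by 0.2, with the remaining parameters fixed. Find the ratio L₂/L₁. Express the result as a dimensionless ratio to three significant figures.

L₂/L₁ = 0.200

For a solenoid, L ∝ μᵣN²A/ℓ.
L₂/L₁ = (0.2) = 0.200.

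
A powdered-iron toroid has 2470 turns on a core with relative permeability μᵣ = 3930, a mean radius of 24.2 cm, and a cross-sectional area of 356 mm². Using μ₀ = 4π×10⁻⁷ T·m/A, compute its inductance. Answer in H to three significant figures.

L ≈ 7.05 H

For a thin toroid, L = μ₀μᵣN²A/(2πR).
L = (4π×10⁻⁷)(3930)(2470)²(3.560×10^-4) / (2π×0.242 m) = 7.054 H.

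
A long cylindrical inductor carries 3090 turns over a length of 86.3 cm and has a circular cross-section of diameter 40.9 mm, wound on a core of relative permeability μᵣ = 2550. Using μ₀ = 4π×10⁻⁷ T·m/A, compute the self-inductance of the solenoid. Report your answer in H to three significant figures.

A = π(d/2)² = π(2.045×10^-2 m)² = 1.314×10^-3 m².
For a long solenoid, L = μ₀μᵣN²A/ℓ.
L = (4π×10⁻⁷)(2550)(3090)²(1.314×10^-3)/(0.863 m) = 46.58 H.

L ≈ 46.6 H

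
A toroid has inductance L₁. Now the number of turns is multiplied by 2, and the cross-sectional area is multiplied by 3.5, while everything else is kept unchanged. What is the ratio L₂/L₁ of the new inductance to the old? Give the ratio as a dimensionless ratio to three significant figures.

For a toroid, L ∝ μᵣN²A/R.
L₂/L₁ = (2)^2 × (3.5) = 14.0.

L₂/L₁ = 14.0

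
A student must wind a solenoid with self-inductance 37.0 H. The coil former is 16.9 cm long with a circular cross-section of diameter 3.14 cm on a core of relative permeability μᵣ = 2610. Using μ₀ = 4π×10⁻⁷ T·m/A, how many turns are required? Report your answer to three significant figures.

N ≈ 1570 turns

A = π(d/2)² = π(1.570×10^-2 m)² = 7.744×10^-4 m².
From L = μ₀μᵣN²A/ℓ, N = √(Lℓ / (μ₀μᵣA)).
N = √[(37)(0.169) / ((4π×10⁻⁷)(2610)×7.744×10^-4)] = √(2.462×10^6) ≈ 1569.1.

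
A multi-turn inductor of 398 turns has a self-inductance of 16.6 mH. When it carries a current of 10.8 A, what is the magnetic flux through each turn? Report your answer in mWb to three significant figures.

From L = NΦ_B/I, the flux per turn is Φ_B = LI/N.
Φ_B = (1.660×10^-2 H)(10.8 A)/398 = 4.5045×10^-4 Wb.

Φ_B ≈ 0.450 mWb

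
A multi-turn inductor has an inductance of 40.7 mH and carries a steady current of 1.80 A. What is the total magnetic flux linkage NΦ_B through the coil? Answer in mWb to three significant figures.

From L = NΦ_B/I, the flux linkage is NΦ_B = LI.
NΦ_B = (4.070×10^-2 H)(1.80 A) = 7.326×10^-2 Wb.

NΦ_B ≈ 73.3 mWb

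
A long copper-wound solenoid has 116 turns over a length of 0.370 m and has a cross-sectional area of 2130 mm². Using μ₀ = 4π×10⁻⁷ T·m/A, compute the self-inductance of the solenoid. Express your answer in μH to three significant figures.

A = 2130 mm² = 2.130×10^-3 m².
For a long solenoid, L = μ₀N²A/ℓ.
L = (4π×10⁻⁷)(116)²(2.130×10^-3)/(0.37 m) = 9.734×10^-5 H.

L ≈ 97.3 μH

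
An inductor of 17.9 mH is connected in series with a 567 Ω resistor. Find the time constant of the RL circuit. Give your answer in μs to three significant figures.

τ ≈ 31.6 μs

τ = L/R = (1.790×10^-2 H)/(567 Ω) = 3.157×10^-5 s.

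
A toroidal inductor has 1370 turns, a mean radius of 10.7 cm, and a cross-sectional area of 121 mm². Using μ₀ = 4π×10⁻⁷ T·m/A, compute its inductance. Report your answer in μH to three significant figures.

L ≈ 424 μH

For a thin toroid, L = μ₀N²A/(2πR).
L = (4π×10⁻⁷)(1370)²(1.210×10^-4) / (2π×0.107 m) = 4.24495×10^-4 H.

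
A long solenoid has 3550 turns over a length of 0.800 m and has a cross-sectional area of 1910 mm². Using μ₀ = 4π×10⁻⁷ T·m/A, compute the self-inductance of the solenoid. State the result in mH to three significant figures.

A = 1910 mm² = 1.910×10^-3 m².
For a long solenoid, L = μ₀N²A/ℓ.
L = (4π×10⁻⁷)(3550)²(1.910×10^-3)/(0.8 m) = 3.781×10^-2 H.

L ≈ 37.8 mH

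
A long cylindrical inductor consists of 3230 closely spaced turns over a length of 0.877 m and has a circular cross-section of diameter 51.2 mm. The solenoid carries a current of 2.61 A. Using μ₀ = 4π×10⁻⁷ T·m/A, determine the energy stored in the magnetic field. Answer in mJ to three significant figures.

U ≈ 105 mJ

A = π(d/2)² = π(2.560×10^-2 m)² = 2.059×10^-3 m².
L = μ₀N²A/ℓ = (4π×10⁻⁷)(3230)²(2.059×10^-3)/(0.877) = 3.078×10^-2 H.
U = ½LI² = ½(3.078×10^-2)(2.61)² = 0.1048 J.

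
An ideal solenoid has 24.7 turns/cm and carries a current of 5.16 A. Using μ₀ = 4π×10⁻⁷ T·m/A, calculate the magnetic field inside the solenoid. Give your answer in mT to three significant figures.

B ≈ 16.0 mT

Inside a long solenoid, B = μ₀nI.
B = (4π×10⁻⁷)(2.470×10^3 m⁻¹)(5.16 A) = 1.602×10^-2 T.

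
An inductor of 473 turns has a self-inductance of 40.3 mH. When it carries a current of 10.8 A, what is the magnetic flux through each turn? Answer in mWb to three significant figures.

From L = NΦ_B/I, the flux per turn is Φ_B = LI/N.
Φ_B = (4.030×10^-2 H)(10.8 A)/473 = 9.202×10^-4 Wb.

Φ_B ≈ 0.920 mWb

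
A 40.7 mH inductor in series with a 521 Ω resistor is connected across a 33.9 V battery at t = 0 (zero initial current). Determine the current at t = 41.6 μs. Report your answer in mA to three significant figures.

τ = L/R = 4.070×10^-2/521 = 7.812×10^-5 s; final current I_∞ = ε/R = 33.9/521 = 6.507×10^-2 A.
I(t) = I_∞(1 − e^(−t/τ)) with t/τ = 0.533.
I = (6.507×10^-2)(1 − e^(−0.533)) = 2.686×10^-2 A.

I ≈ 26.9 mA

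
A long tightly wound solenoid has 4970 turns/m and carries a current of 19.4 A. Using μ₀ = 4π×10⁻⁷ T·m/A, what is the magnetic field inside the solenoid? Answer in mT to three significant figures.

B ≈ 121 mT

Inside a long solenoid, B = μ₀nI.
B = (4π×10⁻⁷)(4.970×10^3 m⁻¹)(19.4 A) = 0.1212 T.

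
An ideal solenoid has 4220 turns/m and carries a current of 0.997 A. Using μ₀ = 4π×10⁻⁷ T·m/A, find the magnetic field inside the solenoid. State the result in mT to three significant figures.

B ≈ 5.29 mT

Inside a long solenoid, B = μ₀nI.
B = (4π×10⁻⁷)(4.220×10^3 m⁻¹)(0.997 A) = 5.287×10^-3 T.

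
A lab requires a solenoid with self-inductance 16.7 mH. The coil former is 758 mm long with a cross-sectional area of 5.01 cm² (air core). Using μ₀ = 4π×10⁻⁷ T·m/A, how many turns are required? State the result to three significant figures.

A = 5.01 cm² = 5.010×10^-4 m².
From L = μ₀N²A/ℓ, N = √(Lℓ / (μ₀A)).
N = √[(1.670×10^-2)(0.758) / ((4π×10⁻⁷)×5.010×10^-4)] = √(2.011×10^7) ≈ 4484.0.

N ≈ 4480 turns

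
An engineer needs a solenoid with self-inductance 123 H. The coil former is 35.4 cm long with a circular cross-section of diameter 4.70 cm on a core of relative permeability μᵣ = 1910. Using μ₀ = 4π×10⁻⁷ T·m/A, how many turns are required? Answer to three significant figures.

A = π(d/2)² = π(2.350×10^-2 m)² = 1.7349×10^-3 m².
From L = μ₀μᵣN²A/ℓ, N = √(Lℓ / (μ₀μᵣA)).
N = √[(123)(0.354) / ((4π×10⁻⁷)(1910)×1.7349×10^-3)] = √(1.046×10^7) ≈ 3233.6.

N ≈ 3230 turns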